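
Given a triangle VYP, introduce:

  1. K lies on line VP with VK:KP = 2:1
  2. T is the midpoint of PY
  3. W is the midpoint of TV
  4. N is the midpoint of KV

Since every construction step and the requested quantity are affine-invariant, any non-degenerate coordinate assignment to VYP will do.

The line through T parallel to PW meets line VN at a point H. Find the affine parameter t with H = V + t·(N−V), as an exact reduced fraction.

Set V = (0, 0), Y = (1, 0), P = (0, 1); any affine frame gives the same invariant.
1. K lies on line VP with VK:KP = 2:1 ⇒ K = (0, 2/3)
2. T is the midpoint of PY ⇒ T = (1/2, 1/2)
3. W is the midpoint of TV ⇒ W = (1/4, 1/4)
4. N is the midpoint of KV ⇒ N = (0, 1/3)
through T parallel to PW: direction (1/4, -3/4); meets VN at H = (0, 2)
H = V + t·(N−V) with t = 6

t = 6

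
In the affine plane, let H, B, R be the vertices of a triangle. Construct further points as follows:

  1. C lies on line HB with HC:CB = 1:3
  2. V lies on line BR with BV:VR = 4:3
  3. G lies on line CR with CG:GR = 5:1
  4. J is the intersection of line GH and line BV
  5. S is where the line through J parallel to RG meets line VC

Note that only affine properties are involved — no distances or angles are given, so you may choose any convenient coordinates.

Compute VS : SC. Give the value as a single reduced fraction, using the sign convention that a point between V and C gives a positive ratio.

Assign H = (0, 0), B = (1, 0), R = (0, 1) — the answer is frame-independent, so this choice is without loss of generality.
1. C lies on line HB with HC:CB = 1:3 ⇒ C = (1/4, 0)
2. V lies on line BR with BV:VR = 4:3 ⇒ V = (3/7, 4/7)
3. G lies on line CR with CG:GR = 5:1 ⇒ G = (1/24, 5/6)
4. J is the intersection of line GH and line BV ⇒ J = (1/21, 20/21)
5. S is where the line through J parallel to RG meets line VC ⇒ S = (17/63, 4/63)
S = V + t·(C−V) with t = 8/9, so VS:SC = t:(1−t) = 8/9:1/9

VS:SC = 8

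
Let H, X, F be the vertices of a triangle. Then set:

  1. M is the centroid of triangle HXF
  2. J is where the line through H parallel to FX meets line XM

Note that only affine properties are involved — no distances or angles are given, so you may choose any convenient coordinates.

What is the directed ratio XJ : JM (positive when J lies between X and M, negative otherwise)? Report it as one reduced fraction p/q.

Choose coordinates H = (0, 0), X = (1, 0), F = (0, 1).
1. M is the centroid of triangle HXF ⇒ M = (1/3, 1/3)
2. J is where the line through H parallel to FX meets line XM ⇒ J = (-1, 1)
J = X + t·(M−X) with t = 3, so XJ:JM = t:(1−t) = 3:-2

XJ:JM = -3/2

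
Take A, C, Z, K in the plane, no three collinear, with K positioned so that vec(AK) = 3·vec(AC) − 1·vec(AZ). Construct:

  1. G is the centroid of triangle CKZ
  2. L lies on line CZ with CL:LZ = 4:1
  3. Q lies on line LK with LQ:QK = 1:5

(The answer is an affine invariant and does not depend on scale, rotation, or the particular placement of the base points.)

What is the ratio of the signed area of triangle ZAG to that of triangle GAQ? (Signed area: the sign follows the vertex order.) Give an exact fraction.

Choose coordinates A = (0, 0), C = (1, 0), Z = (0, 1), K = (3, -1).
1. G is the centroid of triangle CKZ ⇒ G = (4/3, 0)
2. L lies on line CZ with CL:LZ = 4:1 ⇒ L = (1/5, 4/5)
3. Q lies on line LK with LQ:QK = 1:5 ⇒ Q = (2/3, 1/2)
2·[ZAG] = 4/3, 2·[GAQ] = -2/3
[ZAG]:[GAQ] = 4/3:-2/3 = -2

[ZAG]:[GAQ] = -2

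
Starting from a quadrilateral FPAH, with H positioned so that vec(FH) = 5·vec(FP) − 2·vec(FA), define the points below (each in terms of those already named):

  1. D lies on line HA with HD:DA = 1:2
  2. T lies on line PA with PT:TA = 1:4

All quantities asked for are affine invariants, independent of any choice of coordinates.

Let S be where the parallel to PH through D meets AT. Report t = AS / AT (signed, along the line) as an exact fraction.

t = 5/6

Work in coordinates with F = (0, 0), P = (1, 0), A = (0, 1), H = (5, -2).
1. D lies on line HA with HD:DA = 1:2 ⇒ D = (10/3, -1)
2. T lies on line PA with PT:TA = 1:4 ⇒ T = (4/5, 1/5)
through D parallel to PH: direction (4, -2); meets AT at S = (2/3, 1/3)
S = A + t·(T−A) with t = 5/6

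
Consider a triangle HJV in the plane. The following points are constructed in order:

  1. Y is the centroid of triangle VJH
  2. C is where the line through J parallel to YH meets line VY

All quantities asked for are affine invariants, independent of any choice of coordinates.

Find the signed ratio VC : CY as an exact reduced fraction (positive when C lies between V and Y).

Set H = (0, 0), J = (1, 0), V = (0, 1); any affine frame gives the same invariant.
1. Y is the centroid of triangle VJH ⇒ Y = (1/3, 1/3)
2. C is where the line through J parallel to YH meets line VY ⇒ C = (2/3, -1/3)
C = V + t·(Y−V) with t = 2, so VC:CY = t:(1−t) = 2:-1

VC:CY = -2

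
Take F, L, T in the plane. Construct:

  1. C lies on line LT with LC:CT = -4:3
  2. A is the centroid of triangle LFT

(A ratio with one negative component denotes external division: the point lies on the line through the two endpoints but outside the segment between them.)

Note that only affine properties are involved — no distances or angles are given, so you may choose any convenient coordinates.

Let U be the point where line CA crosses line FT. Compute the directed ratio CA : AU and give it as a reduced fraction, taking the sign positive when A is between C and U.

CA:AU = -10

Choose coordinates F = (0, 0), L = (1, 0), T = (0, 1).
1. C lies on line LT with LC:CT = -4:3 ⇒ C = (-3, 4)
2. A is the centroid of triangle LFT ⇒ A = (1/3, 1/3)
line CA meets FT at U = (0, 7/10)
A = C + t·(U−C) with t = 10/9, so CA:AU = 10/9:-1/9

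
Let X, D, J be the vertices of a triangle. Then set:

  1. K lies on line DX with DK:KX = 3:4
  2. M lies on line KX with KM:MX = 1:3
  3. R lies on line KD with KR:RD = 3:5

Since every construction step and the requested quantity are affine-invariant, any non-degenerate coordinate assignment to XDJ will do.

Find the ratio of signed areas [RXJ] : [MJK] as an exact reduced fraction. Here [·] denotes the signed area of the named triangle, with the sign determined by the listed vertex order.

Work in coordinates with X = (0, 0), D = (1, 0), J = (0, 1).
1. K lies on line DX with DK:KX = 3:4 ⇒ K = (4/7, 0)
2. M lies on line KX with KM:MX = 1:3 ⇒ M = (3/7, 0)
3. R lies on line KD with KR:RD = 3:5 ⇒ R = (41/56, 0)
2·[RXJ] = -41/56, 2·[MJK] = -1/7
[RXJ]:[MJK] = -41/56:-1/7 = 41/8

[RXJ]:[MJK] = 41/8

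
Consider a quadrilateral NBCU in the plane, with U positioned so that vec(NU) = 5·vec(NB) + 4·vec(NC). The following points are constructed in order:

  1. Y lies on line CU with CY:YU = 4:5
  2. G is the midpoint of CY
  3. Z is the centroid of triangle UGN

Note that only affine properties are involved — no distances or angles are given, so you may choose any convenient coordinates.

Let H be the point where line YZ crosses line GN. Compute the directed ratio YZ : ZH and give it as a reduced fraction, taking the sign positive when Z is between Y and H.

Set N = (0, 0), B = (1, 0), C = (0, 1), U = (5, 4); any affine frame gives the same invariant.
1. Y lies on line CU with CY:YU = 4:5 ⇒ Y = (20/9, 7/3)
2. G is the midpoint of CY ⇒ G = (10/9, 5/3)
3. Z is the centroid of triangle UGN ⇒ Z = (55/27, 17/9)
line YZ meets GN at H = (10/3, 5)
Z = Y + t·(H−Y) with t = -1/6, so YZ:ZH = -1/6:7/6

YZ:ZH = -1/7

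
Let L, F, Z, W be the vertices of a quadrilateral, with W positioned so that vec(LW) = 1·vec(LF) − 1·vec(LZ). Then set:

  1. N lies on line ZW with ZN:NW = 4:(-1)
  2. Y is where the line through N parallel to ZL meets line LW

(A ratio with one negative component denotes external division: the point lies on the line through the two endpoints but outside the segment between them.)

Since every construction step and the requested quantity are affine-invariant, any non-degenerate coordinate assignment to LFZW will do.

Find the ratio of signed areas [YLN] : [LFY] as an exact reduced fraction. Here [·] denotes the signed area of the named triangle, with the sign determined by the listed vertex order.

Work in coordinates with L = (0, 0), F = (1, 0), Z = (0, 1), W = (1, -1).
1. N lies on line ZW with ZN:NW = 4:(-1) ⇒ N = (4/3, -5/3)
2. Y is where the line through N parallel to ZL meets line LW ⇒ Y = (4/3, -4/3)
2·[YLN] = 4/9, 2·[LFY] = -4/3
[YLN]:[LFY] = 4/9:-4/3 = -1/3

[YLN]:[LFY] = -1/3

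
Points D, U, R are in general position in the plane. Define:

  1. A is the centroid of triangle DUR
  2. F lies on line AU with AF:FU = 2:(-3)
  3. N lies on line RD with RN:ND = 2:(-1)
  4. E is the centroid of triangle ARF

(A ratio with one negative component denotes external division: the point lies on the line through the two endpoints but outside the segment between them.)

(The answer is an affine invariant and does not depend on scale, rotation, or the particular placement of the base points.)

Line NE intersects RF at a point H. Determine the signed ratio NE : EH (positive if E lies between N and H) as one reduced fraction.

Choose coordinates D = (0, 0), U = (1, 0), R = (0, 1).
1. A is the centroid of triangle DUR ⇒ A = (1/3, 1/3)
2. F lies on line AU with AF:FU = 2:(-3) ⇒ F = (-1, 1)
3. N lies on line RD with RN:ND = 2:(-1) ⇒ N = (0, -1)
4. E is the centroid of triangle ARF ⇒ E = (-2/9, 7/9)
line NE meets RF at H = (-1/4, 1)
E = N + t·(H−N) with t = 8/9, so NE:EH = 8/9:1/9

NE:EH = 8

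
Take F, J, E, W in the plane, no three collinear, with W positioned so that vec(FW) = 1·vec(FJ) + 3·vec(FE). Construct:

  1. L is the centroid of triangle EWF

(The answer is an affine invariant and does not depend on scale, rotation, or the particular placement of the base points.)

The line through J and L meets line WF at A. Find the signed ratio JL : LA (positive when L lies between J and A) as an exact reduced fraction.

JL:LA = -10

Set F = (0, 0), J = (1, 0), E = (0, 1), W = (1, 3); any affine frame gives the same invariant.
1. L is the centroid of triangle EWF ⇒ L = (1/3, 4/3)
line JL meets WF at A = (2/5, 6/5)
L = J + t·(A−J) with t = 10/9, so JL:LA = 10/9:-1/9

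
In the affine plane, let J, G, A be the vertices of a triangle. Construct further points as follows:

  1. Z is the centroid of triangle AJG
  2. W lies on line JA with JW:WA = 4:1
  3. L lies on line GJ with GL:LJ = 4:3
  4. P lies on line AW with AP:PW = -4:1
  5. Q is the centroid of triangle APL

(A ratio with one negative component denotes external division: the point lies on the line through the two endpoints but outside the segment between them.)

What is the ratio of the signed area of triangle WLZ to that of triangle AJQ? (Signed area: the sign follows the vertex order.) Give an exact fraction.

Assign J = (0, 0), G = (1, 0), A = (0, 1) — the answer is frame-independent, so this choice is without loss of generality.
1. Z is the centroid of triangle AJG ⇒ Z = (1/3, 1/3)
2. W lies on line JA with JW:WA = 4:1 ⇒ W = (0, 4/5)
3. L lies on line GJ with GL:LJ = 4:3 ⇒ L = (3/7, 0)
4. P lies on line AW with AP:PW = -4:1 ⇒ P = (0, 11/15)
5. Q is the centroid of triangle APL ⇒ Q = (1/7, 26/45)
2·[WLZ] = 1/15, 2·[AJQ] = 1/7
[WLZ]:[AJQ] = 1/15:1/7 = 7/15

[WLZ]:[AJQ] = 7/15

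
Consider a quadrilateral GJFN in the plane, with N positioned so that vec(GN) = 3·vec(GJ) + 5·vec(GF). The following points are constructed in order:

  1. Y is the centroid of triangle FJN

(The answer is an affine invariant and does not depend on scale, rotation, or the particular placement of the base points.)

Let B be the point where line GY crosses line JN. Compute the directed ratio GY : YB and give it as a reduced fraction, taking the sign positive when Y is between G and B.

Choose coordinates G = (0, 0), J = (1, 0), F = (0, 1), N = (3, 5).
1. Y is the centroid of triangle FJN ⇒ Y = (4/3, 2)
line GY meets JN at B = (5/2, 15/4)
Y = G + t·(B−G) with t = 8/15, so GY:YB = 8/15:7/15

GY:YB = 8/7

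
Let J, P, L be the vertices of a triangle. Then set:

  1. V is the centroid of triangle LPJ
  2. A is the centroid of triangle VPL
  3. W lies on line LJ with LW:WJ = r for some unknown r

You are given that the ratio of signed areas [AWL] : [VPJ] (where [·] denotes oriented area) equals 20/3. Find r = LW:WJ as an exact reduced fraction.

Choose coordinates J = (0, 0), P = (1, 0), L = (0, 1).
1. V is the centroid of triangle LPJ ⇒ V = (1/3, 1/3)
2. A is the centroid of triangle VPL ⇒ A = (4/9, 4/9)
3. With LW:WJ = r, write λ = r/(r+1) so W = L + λ·(J−L); W is affine-linear in λ
Every point depending on W is an affine combination of W and λ-independent points, so each such coordinate is linear in λ; the λ² term in each signed area is a multiple of (J−L)×(J−L) = 0, so 2·[AWL] and 2·[VPJ] are each linear in λ. Evaluating at λ=0 and λ=1:
  2·[AWL] = -4/9·λ,   2·[VPJ] = -1/3
So [AWL]:[VPJ] = (-4/9·λ) / (-1/3). Setting this equal to 20/3:
  -4/9·λ = 20/3·(-1/3)  ⇒  λ = 5
Then r = λ/(1−λ) = (5)/(-4) = -5/4. Check: with r = -5/4, W = (0, -4) and [AWL]:[VPJ] = 20/3 as required.

r = -5/4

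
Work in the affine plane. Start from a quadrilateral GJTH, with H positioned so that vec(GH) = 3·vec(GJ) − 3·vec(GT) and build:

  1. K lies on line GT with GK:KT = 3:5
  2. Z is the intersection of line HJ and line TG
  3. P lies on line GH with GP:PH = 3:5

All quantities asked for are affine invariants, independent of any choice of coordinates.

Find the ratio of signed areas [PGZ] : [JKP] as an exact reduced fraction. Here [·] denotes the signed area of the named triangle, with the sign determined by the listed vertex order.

Work in coordinates with G = (0, 0), J = (1, 0), T = (0, 1), H = (3, -3).
1. K lies on line GT with GK:KT = 3:5 ⇒ K = (0, 3/8)
2. Z is the intersection of line HJ and line TG ⇒ Z = (0, 3/2)
3. P lies on line GH with GP:PH = 3:5 ⇒ P = (9/8, -9/8)
2·[PGZ] = -27/16, 2·[JKP] = 69/64
[PGZ]:[JKP] = -27/16:69/64 = -36/23

[PGZ]:[JKP] = -36/23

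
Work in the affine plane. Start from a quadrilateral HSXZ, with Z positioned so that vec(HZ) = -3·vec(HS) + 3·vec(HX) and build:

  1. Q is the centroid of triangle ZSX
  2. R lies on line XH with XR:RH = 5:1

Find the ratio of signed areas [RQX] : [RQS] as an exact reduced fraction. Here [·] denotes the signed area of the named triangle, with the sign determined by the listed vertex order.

[RQX]:[RQS] = 10/19

Choose coordinates H = (0, 0), S = (1, 0), X = (0, 1), Z = (-3, 3).
1. Q is the centroid of triangle ZSX ⇒ Q = (-2/3, 4/3)
2. R lies on line XH with XR:RH = 5:1 ⇒ R = (0, 1/6)
2·[RQX] = -5/9, 2·[RQS] = -19/18
[RQX]:[RQS] = -5/9:-19/18 = 10/19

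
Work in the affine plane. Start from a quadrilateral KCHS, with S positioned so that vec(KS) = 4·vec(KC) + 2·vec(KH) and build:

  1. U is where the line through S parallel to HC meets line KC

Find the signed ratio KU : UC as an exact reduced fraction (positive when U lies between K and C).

Choose coordinates K = (0, 0), C = (1, 0), H = (0, 1), S = (4, 2).
1. U is where the line through S parallel to HC meets line KC ⇒ U = (6, 0)
U = K + t·(C−K) with t = 6, so KU:UC = t:(1−t) = 6:-5

KU:UC = -6/5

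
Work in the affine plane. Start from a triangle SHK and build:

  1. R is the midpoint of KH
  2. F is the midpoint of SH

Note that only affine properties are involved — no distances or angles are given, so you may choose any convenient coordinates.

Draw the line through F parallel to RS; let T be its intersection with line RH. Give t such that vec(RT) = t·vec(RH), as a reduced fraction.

Choose coordinates S = (0, 0), H = (1, 0), K = (0, 1).
1. R is the midpoint of KH ⇒ R = (1/2, 1/2)
2. F is the midpoint of SH ⇒ F = (1/2, 0)
through F parallel to RS: direction (-1/2, -1/2); meets RH at T = (3/4, 1/4)
T = R + t·(H−R) with t = 1/2

t = 1/2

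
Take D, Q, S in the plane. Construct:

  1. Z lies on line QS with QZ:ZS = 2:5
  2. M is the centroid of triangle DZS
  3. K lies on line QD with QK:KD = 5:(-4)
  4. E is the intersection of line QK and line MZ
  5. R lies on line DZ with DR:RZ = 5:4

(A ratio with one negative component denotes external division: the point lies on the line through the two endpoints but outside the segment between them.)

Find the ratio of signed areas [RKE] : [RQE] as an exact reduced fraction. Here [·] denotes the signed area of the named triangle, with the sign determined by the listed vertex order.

Set D = (0, 0), Q = (1, 0), S = (0, 1); any affine frame gives the same invariant.
1. Z lies on line QS with QZ:ZS = 2:5 ⇒ Z = (5/7, 2/7)
2. M is the centroid of triangle DZS ⇒ M = (5/21, 3/7)
3. K lies on line QD with QK:KD = 5:(-4) ⇒ K = (-4, 0)
4. E is the intersection of line QK and line MZ ⇒ E = (5/3, 0)
5. R lies on line DZ with DR:RZ = 5:4 ⇒ R = (25/63, 10/63)
2·[RKE] = 170/189, 2·[RQE] = 20/189
[RKE]:[RQE] = 170/189:20/189 = 17/2

[RKE]:[RQE] = 17/2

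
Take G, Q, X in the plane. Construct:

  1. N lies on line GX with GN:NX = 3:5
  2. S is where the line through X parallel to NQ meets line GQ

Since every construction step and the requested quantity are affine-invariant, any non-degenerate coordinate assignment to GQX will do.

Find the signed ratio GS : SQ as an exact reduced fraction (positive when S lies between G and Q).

GS:SQ = -8/5

Assign G = (0, 0), Q = (1, 0), X = (0, 1) — the answer is frame-independent, so this choice is without loss of generality.
1. N lies on line GX with GN:NX = 3:5 ⇒ N = (0, 3/8)
2. S is where the line through X parallel to NQ meets line GQ ⇒ S = (8/3, 0)
S = G + t·(Q−G) with t = 8/3, so GS:SQ = t:(1−t) = 8/3:-5/3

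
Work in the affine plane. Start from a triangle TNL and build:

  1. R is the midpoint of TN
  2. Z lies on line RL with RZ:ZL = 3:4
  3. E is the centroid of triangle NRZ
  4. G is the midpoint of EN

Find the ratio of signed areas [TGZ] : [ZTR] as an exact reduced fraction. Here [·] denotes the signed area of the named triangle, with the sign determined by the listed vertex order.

Set T = (0, 0), N = (1, 0), L = (0, 1); any affine frame gives the same invariant.
1. R is the midpoint of TN ⇒ R = (1/2, 0)
2. Z lies on line RL with RZ:ZL = 3:4 ⇒ Z = (2/7, 3/7)
3. E is the centroid of triangle NRZ ⇒ E = (25/42, 1/7)
4. G is the midpoint of EN ⇒ G = (67/84, 1/14)
2·[TGZ] = 9/28, 2·[ZTR] = 3/14
[TGZ]:[ZTR] = 9/28:3/14 = 3/2

[TGZ]:[ZTR] = 3/2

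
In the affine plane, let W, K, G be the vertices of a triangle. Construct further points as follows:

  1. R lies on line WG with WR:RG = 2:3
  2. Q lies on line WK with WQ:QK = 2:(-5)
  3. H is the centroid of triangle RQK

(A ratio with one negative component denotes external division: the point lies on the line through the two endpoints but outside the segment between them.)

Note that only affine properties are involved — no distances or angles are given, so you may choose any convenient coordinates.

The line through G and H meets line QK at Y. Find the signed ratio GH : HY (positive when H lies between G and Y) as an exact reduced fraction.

Work in coordinates with W = (0, 0), K = (1, 0), G = (0, 1).
1. R lies on line WG with WR:RG = 2:3 ⇒ R = (0, 2/5)
2. Q lies on line WK with WQ:QK = 2:(-5) ⇒ Q = (-2/3, 0)
3. H is the centroid of triangle RQK ⇒ H = (1/9, 2/15)
line GH meets QK at Y = (5/39, 0)
H = G + t·(Y−G) with t = 13/15, so GH:HY = 13/15:2/15

GH:HY = 13/2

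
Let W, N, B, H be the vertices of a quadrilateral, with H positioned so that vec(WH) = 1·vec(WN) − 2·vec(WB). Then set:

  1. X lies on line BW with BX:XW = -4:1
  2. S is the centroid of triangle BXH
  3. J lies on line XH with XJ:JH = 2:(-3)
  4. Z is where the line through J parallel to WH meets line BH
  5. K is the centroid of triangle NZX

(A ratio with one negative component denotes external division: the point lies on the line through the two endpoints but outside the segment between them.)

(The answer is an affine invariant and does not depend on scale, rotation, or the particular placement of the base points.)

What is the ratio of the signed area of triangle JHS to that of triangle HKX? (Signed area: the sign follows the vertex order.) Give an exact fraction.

Choose coordinates W = (0, 0), N = (1, 0), B = (0, 1), H = (1, -2).
1. X lies on line BW with BX:XW = -4:1 ⇒ X = (0, -1/3)
2. S is the centroid of triangle BXH ⇒ S = (1/3, -4/9)
3. J lies on line XH with XJ:JH = 2:(-3) ⇒ J = (-2, 3)
4. Z is where the line through J parallel to WH meets line BH ⇒ Z = (2, -5)
5. K is the centroid of triangle NZX ⇒ K = (1, -16/9)
2·[JHS] = 4/3, 2·[HKX] = 2/9
[JHS]:[HKX] = 4/3:2/9 = 6

[JHS]:[HKX] = 6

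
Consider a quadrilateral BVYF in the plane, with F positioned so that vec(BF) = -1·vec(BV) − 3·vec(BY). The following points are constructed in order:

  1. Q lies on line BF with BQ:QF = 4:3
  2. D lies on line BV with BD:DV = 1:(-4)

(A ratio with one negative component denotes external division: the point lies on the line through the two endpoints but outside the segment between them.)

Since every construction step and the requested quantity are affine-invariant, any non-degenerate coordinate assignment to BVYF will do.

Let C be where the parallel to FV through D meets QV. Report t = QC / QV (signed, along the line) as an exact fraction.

t = -19/9

Work in coordinates with B = (0, 0), V = (1, 0), Y = (0, 1), F = (-1, -3).
1. Q lies on line BF with BQ:QF = 4:3 ⇒ Q = (-4/7, -12/7)
2. D lies on line BV with BD:DV = 1:(-4) ⇒ D = (-1/3, 0)
through D parallel to FV: direction (2, 3); meets QV at C = (-35/9, -16/3)
C = Q + t·(V−Q) with t = -19/9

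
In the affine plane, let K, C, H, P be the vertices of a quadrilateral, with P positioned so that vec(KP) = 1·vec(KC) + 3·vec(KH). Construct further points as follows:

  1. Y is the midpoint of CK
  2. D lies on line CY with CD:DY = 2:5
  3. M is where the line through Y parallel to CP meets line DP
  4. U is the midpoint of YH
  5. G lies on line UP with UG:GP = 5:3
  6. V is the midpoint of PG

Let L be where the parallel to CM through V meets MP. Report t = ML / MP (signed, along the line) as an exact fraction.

Choose coordinates K = (0, 0), C = (1, 0), H = (0, 1), P = (1, 3).
1. Y is the midpoint of CK ⇒ Y = (1/2, 0)
2. D lies on line CY with CD:DY = 2:5 ⇒ D = (6/7, 0)
3. M is where the line through Y parallel to CP meets line DP ⇒ M = (1/2, -15/2)
4. U is the midpoint of YH ⇒ U = (1/4, 1/2)
5. G lies on line UP with UG:GP = 5:3 ⇒ G = (23/32, 33/16)
6. V is the midpoint of PG ⇒ V = (55/64, 81/32)
through V parallel to CM: direction (-1/2, -15/2); meets MP at L = (163/128, 1119/128)
L = M + t·(P−M) with t = 99/64

t = 99/64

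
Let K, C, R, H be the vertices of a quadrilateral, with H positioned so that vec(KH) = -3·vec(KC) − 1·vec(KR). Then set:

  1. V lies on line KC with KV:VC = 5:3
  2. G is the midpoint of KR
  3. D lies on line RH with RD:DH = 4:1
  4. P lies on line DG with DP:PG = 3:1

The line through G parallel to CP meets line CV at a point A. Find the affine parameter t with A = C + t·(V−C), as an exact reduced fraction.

t = -184/27

Work in coordinates with K = (0, 0), C = (1, 0), R = (0, 1), H = (-3, -1).
1. V lies on line KC with KV:VC = 5:3 ⇒ V = (5/8, 0)
2. G is the midpoint of KR ⇒ G = (0, 1/2)
3. D lies on line RH with RD:DH = 4:1 ⇒ D = (-12/5, -3/5)
4. P lies on line DG with DP:PG = 3:1 ⇒ P = (-3/5, 9/40)
through G parallel to CP: direction (-8/5, 9/40); meets CV at A = (32/9, 0)
A = C + t·(V−C) with t = -184/27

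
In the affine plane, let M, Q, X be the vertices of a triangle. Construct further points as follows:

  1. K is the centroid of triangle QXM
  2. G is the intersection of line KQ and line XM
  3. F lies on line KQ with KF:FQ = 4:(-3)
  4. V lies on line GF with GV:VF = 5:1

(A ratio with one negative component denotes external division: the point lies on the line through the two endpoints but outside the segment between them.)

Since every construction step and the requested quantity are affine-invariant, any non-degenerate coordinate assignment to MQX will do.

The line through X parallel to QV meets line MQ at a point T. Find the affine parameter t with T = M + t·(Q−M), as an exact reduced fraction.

t = 2

Set M = (0, 0), Q = (1, 0), X = (0, 1); any affine frame gives the same invariant.
1. K is the centroid of triangle QXM ⇒ K = (1/3, 1/3)
2. G is the intersection of line KQ and line XM ⇒ G = (0, 1/2)
3. F lies on line KQ with KF:FQ = 4:(-3) ⇒ F = (3, -1)
4. V lies on line GF with GV:VF = 5:1 ⇒ V = (5/2, -3/4)
through X parallel to QV: direction (3/2, -3/4); meets MQ at T = (2, 0)
T = M + t·(Q−M) with t = 2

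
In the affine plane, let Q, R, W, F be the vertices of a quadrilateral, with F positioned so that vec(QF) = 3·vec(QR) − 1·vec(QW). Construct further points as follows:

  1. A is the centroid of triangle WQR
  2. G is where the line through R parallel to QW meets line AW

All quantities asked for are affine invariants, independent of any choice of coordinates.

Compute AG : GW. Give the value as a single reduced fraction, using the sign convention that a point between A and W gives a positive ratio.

Work in coordinates with Q = (0, 0), R = (1, 0), W = (0, 1), F = (3, -1).
1. A is the centroid of triangle WQR ⇒ A = (1/3, 1/3)
2. G is where the line through R parallel to QW meets line AW ⇒ G = (1, -1)
G = A + t·(W−A) with t = -2, so AG:GW = t:(1−t) = -2:3

AG:GW = -2/3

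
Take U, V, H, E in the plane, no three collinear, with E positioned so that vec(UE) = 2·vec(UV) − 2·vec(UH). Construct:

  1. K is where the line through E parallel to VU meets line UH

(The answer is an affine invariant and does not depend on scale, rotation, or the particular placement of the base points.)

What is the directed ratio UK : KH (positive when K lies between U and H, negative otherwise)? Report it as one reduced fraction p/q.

Work in coordinates with U = (0, 0), V = (1, 0), H = (0, 1), E = (2, -2).
1. K is where the line through E parallel to VU meets line UH ⇒ K = (0, -2)
K = U + t·(H−U) with t = -2, so UK:KH = t:(1−t) = -2:3

UK:KH = -2/3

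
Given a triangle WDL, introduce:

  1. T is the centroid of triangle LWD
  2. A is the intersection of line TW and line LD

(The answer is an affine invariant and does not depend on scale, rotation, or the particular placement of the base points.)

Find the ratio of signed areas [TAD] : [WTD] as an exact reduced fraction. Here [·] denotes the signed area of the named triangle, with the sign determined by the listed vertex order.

Assign W = (0, 0), D = (1, 0), L = (0, 1) — the answer is frame-independent, so this choice is without loss of generality.
1. T is the centroid of triangle LWD ⇒ T = (1/3, 1/3)
2. A is the intersection of line TW and line LD ⇒ A = (1/2, 1/2)
2·[TAD] = -1/6, 2·[WTD] = -1/3
[TAD]:[WTD] = -1/6:-1/3 = 1/2

[TAD]:[WTD] = 1/2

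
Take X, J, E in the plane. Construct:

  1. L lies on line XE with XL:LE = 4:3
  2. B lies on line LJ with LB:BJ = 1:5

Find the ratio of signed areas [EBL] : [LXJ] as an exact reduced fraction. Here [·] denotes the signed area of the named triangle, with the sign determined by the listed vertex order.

Set X = (0, 0), J = (1, 0), E = (0, 1); any affine frame gives the same invariant.
1. L lies on line XE with XL:LE = 4:3 ⇒ L = (0, 4/7)
2. B lies on line LJ with LB:BJ = 1:5 ⇒ B = (1/6, 10/21)
2·[EBL] = -1/14, 2·[LXJ] = 4/7
[EBL]:[LXJ] = -1/14:4/7 = -1/8

[EBL]:[LXJ] = -1/8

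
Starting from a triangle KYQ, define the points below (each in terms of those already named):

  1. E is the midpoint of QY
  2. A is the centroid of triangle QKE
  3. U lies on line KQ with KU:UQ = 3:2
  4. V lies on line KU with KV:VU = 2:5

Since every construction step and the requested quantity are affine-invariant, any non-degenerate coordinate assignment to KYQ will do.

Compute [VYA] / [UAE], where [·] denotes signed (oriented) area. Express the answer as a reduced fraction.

[VYA]:[UAE] = 75/7

Assign K = (0, 0), Y = (1, 0), Q = (0, 1) — the answer is frame-independent, so this choice is without loss of generality.
1. E is the midpoint of QY ⇒ E = (1/2, 1/2)
2. A is the centroid of triangle QKE ⇒ A = (1/6, 1/2)
3. U lies on line KQ with KU:UQ = 3:2 ⇒ U = (0, 3/5)
4. V lies on line KU with KV:VU = 2:5 ⇒ V = (0, 6/35)
2·[VYA] = 5/14, 2·[UAE] = 1/30
[VYA]:[UAE] = 5/14:1/30 = 75/7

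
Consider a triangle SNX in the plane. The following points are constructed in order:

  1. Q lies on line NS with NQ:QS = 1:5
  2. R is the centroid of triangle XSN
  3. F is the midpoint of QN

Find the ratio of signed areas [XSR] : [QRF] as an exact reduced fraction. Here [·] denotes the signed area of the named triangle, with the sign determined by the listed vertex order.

Set S = (0, 0), N = (1, 0), X = (0, 1); any affine frame gives the same invariant.
1. Q lies on line NS with NQ:QS = 1:5 ⇒ Q = (5/6, 0)
2. R is the centroid of triangle XSN ⇒ R = (1/3, 1/3)
3. F is the midpoint of QN ⇒ F = (11/12, 0)
2·[XSR] = 1/3, 2·[QRF] = -1/36
[XSR]:[QRF] = 1/3:-1/36 = -12

[XSR]:[QRF] = -12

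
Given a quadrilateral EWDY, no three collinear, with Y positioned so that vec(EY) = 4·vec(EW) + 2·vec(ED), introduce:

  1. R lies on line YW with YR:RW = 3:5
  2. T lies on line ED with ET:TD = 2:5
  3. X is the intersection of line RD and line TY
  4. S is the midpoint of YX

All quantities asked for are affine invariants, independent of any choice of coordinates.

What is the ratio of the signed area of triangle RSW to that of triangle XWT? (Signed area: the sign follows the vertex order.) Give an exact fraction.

[RSW]:[XWT] = -105/368

Work in coordinates with E = (0, 0), W = (1, 0), D = (0, 1), Y = (4, 2).
1. R lies on line YW with YR:RW = 3:5 ⇒ R = (23/8, 5/4)
2. T lies on line ED with ET:TD = 2:5 ⇒ T = (0, 2/7)
3. X is the intersection of line RD and line TY ⇒ X = (23/11, 13/11)
4. S is the midpoint of YX ⇒ S = (67/22, 35/22)
2·[RSW] = 75/176, 2·[XWT] = -115/77
[RSW]:[XWT] = 75/176:-115/77 = -105/368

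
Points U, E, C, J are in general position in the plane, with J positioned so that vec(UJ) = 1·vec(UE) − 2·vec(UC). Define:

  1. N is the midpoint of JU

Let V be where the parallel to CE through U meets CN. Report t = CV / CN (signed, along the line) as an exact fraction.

t = 2/3

Assign U = (0, 0), E = (1, 0), C = (0, 1), J = (1, -2) — the answer is frame-independent, so this choice is without loss of generality.
1. N is the midpoint of JU ⇒ N = (1/2, -1)
through U parallel to CE: direction (1, -1); meets CN at V = (1/3, -1/3)
V = C + t·(N−C) with t = 2/3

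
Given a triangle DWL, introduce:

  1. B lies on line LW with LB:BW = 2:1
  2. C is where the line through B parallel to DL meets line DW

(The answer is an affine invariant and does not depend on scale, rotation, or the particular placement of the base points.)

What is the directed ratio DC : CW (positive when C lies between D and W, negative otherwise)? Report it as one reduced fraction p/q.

Set D = (0, 0), W = (1, 0), L = (0, 1); any affine frame gives the same invariant.
1. B lies on line LW with LB:BW = 2:1 ⇒ B = (2/3, 1/3)
2. C is where the line through B parallel to DL meets line DW ⇒ C = (2/3, 0)
C = D + t·(W−D) with t = 2/3, so DC:CW = t:(1−t) = 2/3:1/3

DC:CW = 2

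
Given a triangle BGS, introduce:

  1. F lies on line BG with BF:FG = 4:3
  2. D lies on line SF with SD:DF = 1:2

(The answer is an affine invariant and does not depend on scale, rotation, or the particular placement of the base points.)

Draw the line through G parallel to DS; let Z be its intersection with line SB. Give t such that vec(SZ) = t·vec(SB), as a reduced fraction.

Set B = (0, 0), G = (1, 0), S = (0, 1); any affine frame gives the same invariant.
1. F lies on line BG with BF:FG = 4:3 ⇒ F = (4/7, 0)
2. D lies on line SF with SD:DF = 1:2 ⇒ D = (4/21, 2/3)
through G parallel to DS: direction (-4/21, 1/3); meets SB at Z = (0, 7/4)
Z = S + t·(B−S) with t = -3/4

t = -3/4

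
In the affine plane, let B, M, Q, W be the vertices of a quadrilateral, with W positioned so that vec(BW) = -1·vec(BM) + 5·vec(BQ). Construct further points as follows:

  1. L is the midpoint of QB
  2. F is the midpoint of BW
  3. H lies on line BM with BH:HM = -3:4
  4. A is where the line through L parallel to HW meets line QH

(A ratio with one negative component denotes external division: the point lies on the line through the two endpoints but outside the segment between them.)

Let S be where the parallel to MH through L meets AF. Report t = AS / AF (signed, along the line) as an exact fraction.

Assign B = (0, 0), M = (1, 0), Q = (0, 1), W = (-1, 5) — the answer is frame-independent, so this choice is without loss of generality.
1. L is the midpoint of QB ⇒ L = (0, 1/2)
2. F is the midpoint of BW ⇒ F = (-1/2, 5/2)
3. H lies on line BM with BH:HM = -3:4 ⇒ H = (-3, 0)
4. A is where the line through L parallel to HW meets line QH ⇒ A = (3/13, 14/13)
through L parallel to MH: direction (-4, 0); meets AF at S = (39/74, 1/2)
S = A + t·(F−A) with t = -15/37

t = -15/37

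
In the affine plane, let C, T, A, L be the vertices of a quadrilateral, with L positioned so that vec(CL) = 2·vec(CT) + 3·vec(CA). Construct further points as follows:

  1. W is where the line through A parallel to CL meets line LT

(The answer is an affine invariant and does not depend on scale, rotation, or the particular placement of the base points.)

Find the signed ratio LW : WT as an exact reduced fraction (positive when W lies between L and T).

Set C = (0, 0), T = (1, 0), A = (0, 1), L = (2, 3); any affine frame gives the same invariant.
1. W is where the line through A parallel to CL meets line LT ⇒ W = (8/3, 5)
W = L + t·(T−L) with t = -2/3, so LW:WT = t:(1−t) = -2/3:5/3

LW:WT = -2/5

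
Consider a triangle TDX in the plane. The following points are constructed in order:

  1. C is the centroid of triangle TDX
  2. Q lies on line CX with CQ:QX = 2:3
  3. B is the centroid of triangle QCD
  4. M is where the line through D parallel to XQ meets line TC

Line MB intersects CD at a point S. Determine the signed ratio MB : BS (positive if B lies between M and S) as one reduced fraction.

MB:BS = 13/2

Choose coordinates T = (0, 0), D = (1, 0), X = (0, 1).
1. C is the centroid of triangle TDX ⇒ C = (1/3, 1/3)
2. Q lies on line CX with CQ:QX = 2:3 ⇒ Q = (1/5, 3/5)
3. B is the centroid of triangle QCD ⇒ B = (23/45, 14/45)
4. M is where the line through D parallel to XQ meets line TC ⇒ M = (2/3, 2/3)
line MB meets CD at S = (19/39, 10/39)
B = M + t·(S−M) with t = 13/15, so MB:BS = 13/15:2/15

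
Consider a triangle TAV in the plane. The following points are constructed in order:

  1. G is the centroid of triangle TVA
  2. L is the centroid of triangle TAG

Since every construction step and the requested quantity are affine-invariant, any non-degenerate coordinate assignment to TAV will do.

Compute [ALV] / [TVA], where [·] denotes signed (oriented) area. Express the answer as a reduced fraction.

[ALV]:[TVA] = 4/9

Work in coordinates with T = (0, 0), A = (1, 0), V = (0, 1).
1. G is the centroid of triangle TVA ⇒ G = (1/3, 1/3)
2. L is the centroid of triangle TAG ⇒ L = (4/9, 1/9)
2·[ALV] = -4/9, 2·[TVA] = -1
[ALV]:[TVA] = -4/9:-1 = 4/9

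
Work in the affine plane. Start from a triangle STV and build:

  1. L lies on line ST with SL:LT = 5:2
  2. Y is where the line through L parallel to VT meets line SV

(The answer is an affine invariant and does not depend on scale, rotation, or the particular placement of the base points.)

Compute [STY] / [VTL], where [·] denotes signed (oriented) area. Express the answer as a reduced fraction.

[STY]:[VTL] = -5/2

Choose coordinates S = (0, 0), T = (1, 0), V = (0, 1).
1. L lies on line ST with SL:LT = 5:2 ⇒ L = (5/7, 0)
2. Y is where the line through L parallel to VT meets line SV ⇒ Y = (0, 5/7)
2·[STY] = 5/7, 2·[VTL] = -2/7
[STY]:[VTL] = 5/7:-2/7 = -5/2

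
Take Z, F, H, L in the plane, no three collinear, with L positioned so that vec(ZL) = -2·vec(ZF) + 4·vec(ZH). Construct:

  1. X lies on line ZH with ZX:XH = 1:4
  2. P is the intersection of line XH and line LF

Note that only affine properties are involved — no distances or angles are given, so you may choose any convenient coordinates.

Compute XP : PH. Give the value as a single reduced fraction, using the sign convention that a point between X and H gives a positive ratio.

Assign Z = (0, 0), F = (1, 0), H = (0, 1), L = (-2, 4) — the answer is frame-independent, so this choice is without loss of generality.
1. X lies on line ZH with ZX:XH = 1:4 ⇒ X = (0, 1/5)
2. P is the intersection of line XH and line LF ⇒ P = (0, 4/3)
P = X + t·(H−X) with t = 17/12, so XP:PH = t:(1−t) = 17/12:-5/12

XP:PH = -17/5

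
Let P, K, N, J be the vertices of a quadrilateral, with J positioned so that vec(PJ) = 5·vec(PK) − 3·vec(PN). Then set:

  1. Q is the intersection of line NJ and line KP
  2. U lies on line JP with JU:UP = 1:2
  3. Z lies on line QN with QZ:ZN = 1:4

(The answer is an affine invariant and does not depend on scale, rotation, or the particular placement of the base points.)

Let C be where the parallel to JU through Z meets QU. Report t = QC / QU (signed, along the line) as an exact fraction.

Choose coordinates P = (0, 0), K = (1, 0), N = (0, 1), J = (5, -3).
1. Q is the intersection of line NJ and line KP ⇒ Q = (5/4, 0)
2. U lies on line JP with JU:UP = 1:2 ⇒ U = (10/3, -2)
3. Z lies on line QN with QZ:ZN = 1:4 ⇒ Z = (1, 1/5)
through Z parallel to JU: direction (-5/3, 1); meets QU at C = (10/9, 2/15)
C = Q + t·(U−Q) with t = -1/15

t = -1/15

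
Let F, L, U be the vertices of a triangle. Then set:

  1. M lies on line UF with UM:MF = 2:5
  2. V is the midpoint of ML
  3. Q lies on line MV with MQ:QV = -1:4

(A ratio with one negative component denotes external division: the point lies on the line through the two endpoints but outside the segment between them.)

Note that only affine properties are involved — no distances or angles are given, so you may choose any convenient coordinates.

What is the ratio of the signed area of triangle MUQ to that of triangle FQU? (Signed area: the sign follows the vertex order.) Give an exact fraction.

Set F = (0, 0), L = (1, 0), U = (0, 1); any affine frame gives the same invariant.
1. M lies on line UF with UM:MF = 2:5 ⇒ M = (0, 5/7)
2. V is the midpoint of ML ⇒ V = (1/2, 5/14)
3. Q lies on line MV with MQ:QV = -1:4 ⇒ Q = (-1/6, 5/6)
2·[MUQ] = 1/21, 2·[FQU] = -1/6
[MUQ]:[FQU] = 1/21:-1/6 = -2/7

[MUQ]:[FQU] = -2/7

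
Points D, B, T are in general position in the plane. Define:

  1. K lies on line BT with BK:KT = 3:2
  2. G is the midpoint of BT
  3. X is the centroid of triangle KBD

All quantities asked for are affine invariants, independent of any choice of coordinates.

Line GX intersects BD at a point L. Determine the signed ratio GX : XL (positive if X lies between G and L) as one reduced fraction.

Set D = (0, 0), B = (1, 0), T = (0, 1); any affine frame gives the same invariant.
1. K lies on line BT with BK:KT = 3:2 ⇒ K = (2/5, 3/5)
2. G is the midpoint of BT ⇒ G = (1/2, 1/2)
3. X is the centroid of triangle KBD ⇒ X = (7/15, 1/5)
line GX meets BD at L = (4/9, 0)
X = G + t·(L−G) with t = 3/5, so GX:XL = 3/5:2/5

GX:XL = 3/2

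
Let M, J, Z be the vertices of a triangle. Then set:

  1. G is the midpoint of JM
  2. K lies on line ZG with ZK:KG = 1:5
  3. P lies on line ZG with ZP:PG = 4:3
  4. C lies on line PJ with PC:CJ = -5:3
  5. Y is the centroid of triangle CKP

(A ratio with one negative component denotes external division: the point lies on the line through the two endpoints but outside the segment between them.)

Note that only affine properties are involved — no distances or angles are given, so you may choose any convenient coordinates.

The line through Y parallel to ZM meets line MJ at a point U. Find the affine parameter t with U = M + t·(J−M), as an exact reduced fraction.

t = 205/252

Assign M = (0, 0), J = (1, 0), Z = (0, 1) — the answer is frame-independent, so this choice is without loss of generality.
1. G is the midpoint of JM ⇒ G = (1/2, 0)
2. K lies on line ZG with ZK:KG = 1:5 ⇒ K = (1/12, 5/6)
3. P lies on line ZG with ZP:PG = 4:3 ⇒ P = (2/7, 3/7)
4. C lies on line PJ with PC:CJ = -5:3 ⇒ C = (29/14, -9/14)
5. Y is the centroid of triangle CKP ⇒ Y = (205/252, 13/63)
through Y parallel to ZM: direction (0, -1); meets MJ at U = (205/252, 0)
U = M + t·(J−M) with t = 205/252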